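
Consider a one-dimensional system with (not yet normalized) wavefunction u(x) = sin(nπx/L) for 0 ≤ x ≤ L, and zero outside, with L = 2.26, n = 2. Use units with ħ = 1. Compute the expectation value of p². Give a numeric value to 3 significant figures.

p² u = −ħ² d²u/dx²; ⟨p²⟩ = −ħ² ∫ u*·u'' dx / ∫|u|² dx.
d/dx sin(nπx/L) = (nπ/L)·cos(nπx/L) and d²/dx² sin(nπx/L) = −(nπ/L)²·sin(nπx/L); on 0 ≤ x ≤ L, ∫sin²(nπx/L) dx = L/2 and ∫sin(nπx/L)·cos(nπx/L) dx = 0.
State is unnormalized: ∫|u|² dx = 1.1300, and ∫u*·(−ħ² u'') dx = 8.7342, so ⟨p²⟩ = 8.7342 / 1.1300.
⟨p²⟩ = 7.7293.

7.73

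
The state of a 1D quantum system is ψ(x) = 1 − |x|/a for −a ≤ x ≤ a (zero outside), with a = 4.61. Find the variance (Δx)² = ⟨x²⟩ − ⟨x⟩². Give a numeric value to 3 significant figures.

2.13

Compute ⟨x⟩ and ⟨x²⟩ separately, then (Δx)² = ⟨x²⟩ − ⟨x⟩².
ψ is even, so ∫ over [−a, a] = 2∫₀ᵃ with ψ = 1 − x/a there: ∫₀ᵃ (1 − x/a)² dx = a/3, ∫₀ᵃ x²(1 − x/a)² dx = a³/30, ∫₀ᵃ x⁴(1 − x/a)² dx = a⁵/105.
Normalization: ∫|ψ|² dx = 3.0733.
⟨x⟩ = 0.0000 and ⟨x²⟩ = 2.1252.
(Δx)² = 2.1252 − (0.0000)² = 2.1252.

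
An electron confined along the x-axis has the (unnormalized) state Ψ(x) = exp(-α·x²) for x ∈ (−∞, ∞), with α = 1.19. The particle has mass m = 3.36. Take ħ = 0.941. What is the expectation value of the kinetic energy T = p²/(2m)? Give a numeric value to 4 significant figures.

T = −(ħ²/2m) d²/dx², so ⟨T⟩ = −(ħ²/2m) ∫ Ψ*·Ψ'' dx / ∫|Ψ|² dx; with m = 3.36.
Gaussian moments: ∫x^(2j)·e^(−2αx²) dx = (2j−1)!!/(4α)^j · √(π/(2α)), odd powers integrate to 0; here √(π/(2α)) = 1.1489. Derivatives: d/dx e^(−αx²) = −2αx·e^(−αx²), d²/dx² e^(−αx²) = (4α²x² − 2α)·e^(−αx²).
State is unnormalized: ∫|Ψ|² dx = 1.1489, and ∫Ψ*·(−ħ²/2m · Ψ'') dx = 0.18015, so ⟨T⟩ = 0.18015 / 1.1489.
⟨T⟩ = 0.15680.

0.1568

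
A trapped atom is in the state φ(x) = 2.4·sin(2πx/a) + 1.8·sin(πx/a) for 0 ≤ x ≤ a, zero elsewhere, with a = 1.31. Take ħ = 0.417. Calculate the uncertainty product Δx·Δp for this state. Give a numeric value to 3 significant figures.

Δx = √(⟨x²⟩−⟨x⟩²), Δp = √(⟨p²⟩−⟨p⟩²).
On 0 ≤ x ≤ a (j ≠ l): ∫sin²(jπx/a) dx = a/2, ∫sin(jπx/a)·sin(lπx/a) dx = 0; diagonal moments ∫x·sin²(jπx/a) dx = a²/4, ∫x²·sin²(jπx/a) dx = a³·(1/6 − 1/(4j²π²)); cross terms ∫x·sin(jπx/a)·sin(lπx/a) dx = 0 for j + l even and −4jla²/(π²(j² − l²)²) for j + l odd, ∫x²·sin(jπx/a)·sin(lπx/a) dx = (−1)^(j+l)·4jla³/(π²(j² − l²)²); higher powers the same way via product-to-sum and parts. d²/dx² sin(jπx/a) = −(jπ/a)²·sin(jπx/a); on 0 ≤ x ≤ a, ∫sin²(jπx/a) dx = a/2 and ∫sin(jπx/a)·sin(lπx/a) dx = 0 for j ≠ l, so only diagonal terms survive in ∫|φ|² and ∫φ·φ″; ∫φ·φ′ dx = [φ²/2] between the walls = 0.
Normalization: ∫|φ|² dx = 5.8950.
⟨x⟩ = 0.42847, ⟨x²⟩ = 0.23007 ⇒ Δx = 0.21561.
⟨p⟩ = 0.0000, ⟨p²⟩ = 2.9202 ⇒ Δp = 1.7089.
Δx·Δp = 0.36844.

0.368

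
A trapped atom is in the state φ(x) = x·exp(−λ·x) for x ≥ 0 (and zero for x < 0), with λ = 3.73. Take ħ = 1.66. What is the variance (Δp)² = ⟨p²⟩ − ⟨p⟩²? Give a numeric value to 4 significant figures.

Compute ⟨p⟩ and ⟨p²⟩ separately; (Δp)² = ⟨p²⟩ − ⟨p⟩².
Differentiate x·exp(−λ·x) with the product rule; every integrand then reduces to terms xʲ·e^(−2λx) on [0, ∞), with ∫₀^∞ xʲ·e^(−2λx) dx = j!/(2λ)^(j+1).
Normalization: ∫|φ|² dx = 0.0048174.
⟨p⟩ = 0.0000 and ⟨p²⟩ = 38.338.
(Δp)² = 38.338 − (0.0000)² = 38.338.

38.34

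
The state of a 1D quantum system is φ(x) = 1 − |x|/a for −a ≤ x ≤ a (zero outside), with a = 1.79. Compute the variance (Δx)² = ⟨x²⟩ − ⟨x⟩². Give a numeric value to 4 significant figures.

Compute ⟨x⟩ and ⟨x²⟩ separately, then (Δx)² = ⟨x²⟩ − ⟨x⟩².
φ is even, so ∫ over [−a, a] = 2∫₀ᵃ with φ = 1 − x/a there: ∫₀ᵃ (1 − x/a)² dx = a/3, ∫₀ᵃ x²(1 − x/a)² dx = a³/30, ∫₀ᵃ x⁴(1 − x/a)² dx = a⁵/105.
Normalization: ∫|φ|² dx = 1.1933.
⟨x⟩ = 0.0000 and ⟨x²⟩ = 0.32041.
(Δx)² = 0.32041 − (0.0000)² = 0.32041.

0.3204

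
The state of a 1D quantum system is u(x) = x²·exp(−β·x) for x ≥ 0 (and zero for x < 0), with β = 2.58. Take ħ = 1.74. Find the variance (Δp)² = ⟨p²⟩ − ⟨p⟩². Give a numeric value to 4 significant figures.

6.718

Compute ⟨p⟩ and ⟨p²⟩ separately; (Δp)² = ⟨p²⟩ − ⟨p⟩².
Differentiate x²·exp(−β·x) with the product rule; every integrand then reduces to terms xʲ·e^(−2βx) on [0, ∞), with ∫₀^∞ xʲ·e^(−2βx) dx = j!/(2β)^(j+1).
Normalization: ∫|u|² dx = 0.0065609.
⟨p⟩ = 0.0000 and ⟨p²⟩ = 6.7176.
(Δp)² = 6.7176 − (0.0000)² = 6.7176.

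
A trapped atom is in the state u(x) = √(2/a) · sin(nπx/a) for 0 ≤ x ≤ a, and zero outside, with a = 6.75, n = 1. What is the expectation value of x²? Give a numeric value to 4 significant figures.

⟨x²⟩ = ∫ x²·|u|² dx (integrals over the domain).
With sin²θ = (1 − cos2θ)/2 on 0 ≤ x ≤ a: ∫sin²(nπx/a) dx = a/2, ∫x·sin²(nπx/a) dx = a²/4, ∫x²·sin²(nπx/a) dx = a³·(1/6 − 1/(4n²π²)); higher powers xᵏ the same way, integrating xᵏ·cos(2nπx/a) by parts.
⟨x²⟩ = 12.879.

12.88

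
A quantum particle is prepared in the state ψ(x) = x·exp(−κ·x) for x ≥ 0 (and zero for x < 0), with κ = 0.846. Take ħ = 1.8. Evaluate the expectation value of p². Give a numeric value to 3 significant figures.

2.32

p² ψ = −ħ² d²ψ/dx²; ⟨p²⟩ = −ħ² ∫ ψ*·ψ'' dx / ∫|ψ|² dx.
Differentiate x·exp(−κ·x) with the product rule; every integrand then reduces to terms xʲ·e^(−2κx) on [0, ∞), with ∫₀^∞ xʲ·e^(−2κx) dx = j!/(2κ)^(j+1).
State is unnormalized: ∫|ψ|² dx = 0.41288, and ∫ψ*·(−ħ² ψ'') dx = 0.95745, so ⟨p²⟩ = 0.95745 / 0.41288.
⟨p²⟩ = 2.3189.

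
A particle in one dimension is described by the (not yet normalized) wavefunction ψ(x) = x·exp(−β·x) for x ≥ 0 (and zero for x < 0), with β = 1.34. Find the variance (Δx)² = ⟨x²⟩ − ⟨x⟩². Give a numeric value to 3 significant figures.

0.418

Compute ⟨x⟩ and ⟨x²⟩ separately, then (Δx)² = ⟨x²⟩ − ⟨x⟩².
Every integrand reduces to terms xʲ·e^(−2βx) on [0, ∞); use ∫₀^∞ xʲ·e^(−2βx) dx = j!/(2β)^(j+1).
Normalization: ∫|ψ|² dx = 0.10390.
⟨x⟩ = 1.1194 and ⟨x²⟩ = 1.6708.
(Δx)² = 1.6708 − (1.1194)² = 0.41769.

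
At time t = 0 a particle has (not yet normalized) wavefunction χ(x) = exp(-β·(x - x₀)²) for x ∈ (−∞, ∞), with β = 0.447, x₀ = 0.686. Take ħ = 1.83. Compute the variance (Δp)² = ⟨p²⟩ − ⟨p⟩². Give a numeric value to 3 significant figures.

Compute ⟨p⟩ and ⟨p²⟩ separately; (Δp)² = ⟨p²⟩ − ⟨p⟩².
Gaussian moments (u = x − x₀): ∫u^(2j)·e^(−2βu²) du = (2j−1)!!/(4β)^j · √(π/(2β)), odd powers integrate to 0; here √(π/(2β)) = 1.8746. Derivatives: d/dx e^(−βu²) = −2βu·e^(−βu²), d²/dx² e^(−βu²) = (4β²u² − 2β)·e^(−βu²).
Normalization: ∫|χ|² dx = 1.8746.
⟨p⟩ = 0.0000 and ⟨p²⟩ = 1.4970.
(Δp)² = 1.4970 − (0.0000)² = 1.4970.

1.50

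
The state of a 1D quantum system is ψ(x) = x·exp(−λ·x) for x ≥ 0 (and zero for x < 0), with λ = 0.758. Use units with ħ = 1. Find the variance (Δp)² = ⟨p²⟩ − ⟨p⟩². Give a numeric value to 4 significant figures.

0.5746

Compute ⟨p⟩ and ⟨p²⟩ separately; (Δp)² = ⟨p²⟩ − ⟨p⟩².
Differentiate x·exp(−λ·x) with the product rule; every integrand then reduces to terms xʲ·e^(−2λx) on [0, ∞), with ∫₀^∞ xʲ·e^(−2λx) dx = j!/(2λ)^(j+1).
Normalization: ∫|ψ|² dx = 0.57403.
⟨p⟩ = 0.0000 and ⟨p²⟩ = 0.57456.
(Δp)² = 0.57456 − (0.0000)² = 0.57456.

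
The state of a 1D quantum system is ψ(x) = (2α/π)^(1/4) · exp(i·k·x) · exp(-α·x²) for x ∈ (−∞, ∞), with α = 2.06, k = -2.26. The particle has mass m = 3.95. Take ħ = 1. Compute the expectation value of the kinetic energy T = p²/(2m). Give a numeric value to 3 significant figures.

0.907

T = −(ħ²/2m) d²/dx², so ⟨T⟩ = −(ħ²/2m) ∫ ψ*·ψ'' dx; with m = 3.95.
Gaussian moments: ∫x^(2j)·e^(−2αx²) dx = (2j−1)!!/(4α)^j · √(π/(2α)), odd powers integrate to 0; here √(π/(2α)) = 0.87323. Derivatives: ψ′ = (ik − 2αx)·ψ, ψ″ = ((ik − 2αx)² − 2α)·ψ; the odd-in-x pieces drop out.
⟨T⟩ = 0.90729.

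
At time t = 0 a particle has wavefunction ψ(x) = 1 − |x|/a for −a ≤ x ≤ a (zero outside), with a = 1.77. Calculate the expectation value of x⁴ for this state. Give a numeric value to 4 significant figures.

0.2804

⟨x⁴⟩ = ∫ x⁴·|ψ|² dx / ∫|ψ|² dx (integrals over the domain).
ψ is even, so ∫ over [−a, a] = 2∫₀ᵃ with ψ = 1 − x/a there: ∫₀ᵃ (1 − x/a)² dx = a/3, ∫₀ᵃ x²(1 − x/a)² dx = a³/30, ∫₀ᵃ x⁴(1 − x/a)² dx = a⁵/105.
State is unnormalized: ∫|ψ|² dx = 1.1800, and ∫ψ*·x⁴·ψ dx = 0.33091, so ⟨x⁴⟩ = 0.33091 / 1.1800.
⟨x⁴⟩ = 0.28043.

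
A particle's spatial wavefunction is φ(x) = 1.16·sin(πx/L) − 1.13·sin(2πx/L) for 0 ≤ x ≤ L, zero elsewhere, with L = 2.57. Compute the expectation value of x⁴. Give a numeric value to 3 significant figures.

⟨x⁴⟩ = ∫ x⁴·|φ|² dx / ∫|φ|² dx (integrals over the domain).
On 0 ≤ x ≤ L (j ≠ l): ∫sin²(jπx/L) dx = L/2, ∫sin(jπx/L)·sin(lπx/L) dx = 0; diagonal moments ∫x·sin²(jπx/L) dx = L²/4, ∫x²·sin²(jπx/L) dx = L³·(1/6 − 1/(4j²π²)); cross terms ∫x·sin(jπx/L)·sin(lπx/L) dx = 0 for j + l even and −4jlL²/(π²(j² − l²)²) for j + l odd, ∫x²·sin(jπx/L)·sin(lπx/L) dx = (−1)^(j+l)·4jlL³/(π²(j² − l²)²); higher powers the same way via product-to-sum and parts.
State is unnormalized: ∫|φ|² dx = 3.3699, and ∫φ*·x⁴·φ dx = 38.358, so ⟨x⁴⟩ = 38.358 / 3.3699.
⟨x⁴⟩ = 11.383.

11.4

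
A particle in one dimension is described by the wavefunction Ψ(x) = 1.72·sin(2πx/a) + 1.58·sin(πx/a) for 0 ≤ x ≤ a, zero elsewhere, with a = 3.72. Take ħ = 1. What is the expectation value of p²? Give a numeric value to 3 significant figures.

p² Ψ = −ħ² d²Ψ/dx²; ⟨p²⟩ = −ħ² ∫ Ψ*·Ψ'' dx / ∫|Ψ|² dx.
d²/dx² sin(jπx/a) = −(jπ/a)²·sin(jπx/a); on 0 ≤ x ≤ a, ∫sin²(jπx/a) dx = a/2 and ∫sin(jπx/a)·sin(lπx/a) dx = 0 for j ≠ l, so only diagonal terms survive in ∫|Ψ|² and ∫Ψ·Ψ″; ∫Ψ·Ψ′ dx = [Ψ²/2] between the walls = 0.
State is unnormalized: ∫|Ψ|² dx = 10.146, and ∫Ψ*·(−ħ² Ψ'') dx = 19.010, so ⟨p²⟩ = 19.010 / 10.146.
⟨p²⟩ = 1.8736.

1.87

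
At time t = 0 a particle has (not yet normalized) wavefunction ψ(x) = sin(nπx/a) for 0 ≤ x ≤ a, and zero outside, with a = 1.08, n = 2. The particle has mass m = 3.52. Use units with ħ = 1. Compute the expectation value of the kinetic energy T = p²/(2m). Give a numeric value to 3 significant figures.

T = −(ħ²/2m) d²/dx², so ⟨T⟩ = −(ħ²/2m) ∫ ψ*·ψ'' dx / ∫|ψ|² dx; with m = 3.52.
d/dx sin(nπx/a) = (nπ/a)·cos(nπx/a) and d²/dx² sin(nπx/a) = −(nπ/a)²·sin(nπx/a); on 0 ≤ x ≤ a, ∫sin²(nπx/a) dx = a/2 and ∫sin(nπx/a)·cos(nπx/a) dx = 0.
State is unnormalized: ∫|ψ|² dx = 0.54000, and ∫ψ*·(−ħ²/2m · ψ'') dx = 2.5962, so ⟨T⟩ = 2.5962 / 0.54000.
⟨T⟩ = 4.8077.

4.81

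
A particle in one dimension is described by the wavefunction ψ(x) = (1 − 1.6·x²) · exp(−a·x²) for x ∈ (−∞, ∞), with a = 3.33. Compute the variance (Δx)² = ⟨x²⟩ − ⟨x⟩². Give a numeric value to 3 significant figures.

Compute ⟨x⟩ and ⟨x²⟩ separately, then (Δx)² = ⟨x²⟩ − ⟨x⟩².
Expand each integrand as polynomial × e^(−2ax²) and use ∫x^(2j)·e^(−2ax²) dx = (2j−1)!!/(4a)^j · √(π/(2a)), odd powers → 0; here √(π/(2a)) = 0.68681.
Normalization: ∫|ψ|² dx = 0.55154.
⟨x⟩ = 0.0000 and ⟨x²⟩ = 0.046343.
(Δx)² = 0.046343 − (0.0000)² = 0.046343.

0.0463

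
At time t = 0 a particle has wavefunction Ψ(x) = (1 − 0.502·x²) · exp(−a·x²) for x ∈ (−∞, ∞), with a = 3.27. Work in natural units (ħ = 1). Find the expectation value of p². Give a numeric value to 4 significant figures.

p² Ψ = −ħ² d²Ψ/dx²; ⟨p²⟩ = −ħ² ∫ Ψ*·Ψ'' dx / ∫|Ψ|² dx.
Expand each integrand as polynomial × e^(−2ax²) and use ∫x^(2j)·e^(−2ax²) dx = (2j−1)!!/(4a)^j · √(π/(2a)), odd powers → 0; here √(π/(2a)) = 0.69308. Differentiate with the product rule, d/dx e^(−ax²) = −2ax·e^(−ax²).
State is unnormalized: ∫|Ψ|² dx = 0.64295, and ∫Ψ*·(−ħ² Ψ'') dx = 2.4637, so ⟨p²⟩ = 2.4637 / 0.64295.
⟨p²⟩ = 3.8319.

3.832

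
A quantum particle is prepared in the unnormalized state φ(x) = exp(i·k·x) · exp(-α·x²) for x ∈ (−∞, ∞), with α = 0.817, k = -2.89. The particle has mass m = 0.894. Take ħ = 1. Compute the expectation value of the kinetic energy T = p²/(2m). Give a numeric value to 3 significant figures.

5.13

T = −(ħ²/2m) d²/dx², so ⟨T⟩ = −(ħ²/2m) ∫ φ*·φ'' dx / ∫|φ|² dx; with m = 0.894.
Gaussian moments: ∫x^(2j)·e^(−2αx²) dx = (2j−1)!!/(4α)^j · √(π/(2α)), odd powers integrate to 0; here √(π/(2α)) = 1.3866. Derivatives: φ′ = (ik − 2αx)·φ, φ″ = ((ik − 2αx)² − 2α)·φ; the odd-in-x pieces drop out.
State is unnormalized: ∫|φ|² dx = 1.3866, and ∫φ*·(−ħ²/2m · φ'') dx = 7.1106, so ⟨T⟩ = 7.1106 / 1.3866.
⟨T⟩ = 5.1281.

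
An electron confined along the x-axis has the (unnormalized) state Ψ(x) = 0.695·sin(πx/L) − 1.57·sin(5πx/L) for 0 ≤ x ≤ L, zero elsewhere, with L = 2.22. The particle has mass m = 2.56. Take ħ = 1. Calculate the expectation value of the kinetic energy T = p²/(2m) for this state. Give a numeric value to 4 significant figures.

T = −(ħ²/2m) d²/dx², so ⟨T⟩ = −(ħ²/2m) ∫ Ψ*·Ψ'' dx / ∫|Ψ|² dx; with m = 2.56.
d²/dx² sin(jπx/L) = −(jπ/L)²·sin(jπx/L); on 0 ≤ x ≤ L, ∫sin²(jπx/L) dx = L/2 and ∫sin(jπx/L)·sin(lπx/L) dx = 0 for j ≠ l, so only diagonal terms survive in ∫|Ψ|² and ∫Ψ·Ψ″; ∫Ψ·Ψ′ dx = [Ψ²/2] between the walls = 0.
State is unnormalized: ∫|Ψ|² dx = 3.2722, and ∫Ψ*·(−ħ²/2m · Ψ'') dx = 26.964, so ⟨T⟩ = 26.964 / 3.2722.
⟨T⟩ = 8.2402.

8.240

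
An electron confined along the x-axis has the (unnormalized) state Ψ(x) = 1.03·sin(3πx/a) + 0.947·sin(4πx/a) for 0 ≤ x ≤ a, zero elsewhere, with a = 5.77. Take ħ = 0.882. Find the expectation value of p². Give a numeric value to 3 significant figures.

2.82

p² Ψ = −ħ² d²Ψ/dx²; ⟨p²⟩ = −ħ² ∫ Ψ*·Ψ'' dx / ∫|Ψ|² dx.
d²/dx² sin(jπx/a) = −(jπ/a)²·sin(jπx/a); on 0 ≤ x ≤ a, ∫sin²(jπx/a) dx = a/2 and ∫sin(jπx/a)·sin(lπx/a) dx = 0 for j ≠ l, so only diagonal terms survive in ∫|Ψ|² and ∫Ψ·Ψ″; ∫Ψ·Ψ′ dx = [Ψ²/2] between the walls = 0.
State is unnormalized: ∫|Ψ|² dx = 5.6480, and ∫Ψ*·(−ħ² Ψ'') dx = 15.899, so ⟨p²⟩ = 15.899 / 5.6480.
⟨p²⟩ = 2.8150.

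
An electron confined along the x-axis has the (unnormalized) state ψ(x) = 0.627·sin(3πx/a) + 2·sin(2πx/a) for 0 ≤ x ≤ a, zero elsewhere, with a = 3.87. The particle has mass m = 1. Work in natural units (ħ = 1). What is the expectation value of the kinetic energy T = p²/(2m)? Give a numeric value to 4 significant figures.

1.465

T = −(ħ²/2m) d²/dx², so ⟨T⟩ = −(ħ²/2m) ∫ ψ*·ψ'' dx / ∫|ψ|² dx; with m = 1.
d²/dx² sin(jπx/a) = −(jπ/a)²·sin(jπx/a); on 0 ≤ x ≤ a, ∫sin²(jπx/a) dx = a/2 and ∫sin(jπx/a)·sin(lπx/a) dx = 0 for j ≠ l, so only diagonal terms survive in ∫|ψ|² and ∫ψ·ψ″; ∫ψ·ψ′ dx = [ψ²/2] between the walls = 0.
State is unnormalized: ∫|ψ|² dx = 8.5007, and ∫ψ*·(−ħ²/2m · ψ'') dx = 12.457, so ⟨T⟩ = 12.457 / 8.5007.
⟨T⟩ = 1.4654.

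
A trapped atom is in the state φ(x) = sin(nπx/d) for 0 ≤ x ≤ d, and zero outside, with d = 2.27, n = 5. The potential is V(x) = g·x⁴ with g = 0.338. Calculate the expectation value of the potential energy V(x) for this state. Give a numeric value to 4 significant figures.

⟨V⟩ = ∫ V(x)·|φ|² dx / ∫|φ|² dx.
With sin²θ = (1 − cos2θ)/2 on 0 ≤ x ≤ d: ∫sin²(nπx/d) dx = d/2, ∫x·sin²(nπx/d) dx = d²/4, ∫x²·sin²(nπx/d) dx = d³·(1/6 − 1/(4n²π²)); higher powers xᵏ the same way, integrating xᵏ·cos(2nπx/d) by parts.
State is unnormalized: ∫|φ|² dx = 1.1350, and ∫φ*·V(x)·φ dx = 1.9962, so ⟨V⟩ = 1.9962 / 1.1350.
⟨V⟩ = 1.7588.

1.759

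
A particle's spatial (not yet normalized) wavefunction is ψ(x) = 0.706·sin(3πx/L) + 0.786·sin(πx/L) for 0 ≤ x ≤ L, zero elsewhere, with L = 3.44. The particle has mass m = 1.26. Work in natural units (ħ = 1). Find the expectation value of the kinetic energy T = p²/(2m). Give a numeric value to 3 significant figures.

T = −(ħ²/2m) d²/dx², so ⟨T⟩ = −(ħ²/2m) ∫ ψ*·ψ'' dx / ∫|ψ|² dx; with m = 1.26.
d²/dx² sin(jπx/L) = −(jπ/L)²·sin(jπx/L); on 0 ≤ x ≤ L, ∫sin²(jπx/L) dx = L/2 and ∫sin(jπx/L)·sin(lπx/L) dx = 0 for j ≠ l, so only diagonal terms survive in ∫|ψ|² and ∫ψ·ψ″; ∫ψ·ψ′ dx = [ψ²/2] between the walls = 0.
State is unnormalized: ∫|ψ|² dx = 1.9199, and ∫ψ*·(−ħ²/2m · ψ'') dx = 2.9053, so ⟨T⟩ = 2.9053 / 1.9199.
⟨T⟩ = 1.5133.

1.51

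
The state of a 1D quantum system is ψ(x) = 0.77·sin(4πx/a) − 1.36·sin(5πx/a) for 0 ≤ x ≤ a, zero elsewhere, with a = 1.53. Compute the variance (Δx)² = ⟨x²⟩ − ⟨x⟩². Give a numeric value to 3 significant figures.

0.121

Compute ⟨x⟩ and ⟨x²⟩ separately, then (Δx)² = ⟨x²⟩ − ⟨x⟩².
On 0 ≤ x ≤ a (j ≠ l): ∫sin²(jπx/a) dx = a/2, ∫sin(jπx/a)·sin(lπx/a) dx = 0; diagonal moments ∫x·sin²(jπx/a) dx = a²/4, ∫x²·sin²(jπx/a) dx = a³·(1/6 − 1/(4j²π²)); cross terms ∫x·sin(jπx/a)·sin(lπx/a) dx = 0 for j + l even and −4jla²/(π²(j² − l²)²) for j + l odd, ∫x²·sin(jπx/a)·sin(lπx/a) dx = (−1)^(j+l)·4jla³/(π²(j² − l²)²); higher powers the same way via product-to-sum and parts.
Normalization: ∫|ψ|² dx = 1.8685.
⟨x⟩ = 1.0276 and ⟨x²⟩ = 1.1766.
(Δx)² = 1.1766 − (1.0276)² = 0.12074.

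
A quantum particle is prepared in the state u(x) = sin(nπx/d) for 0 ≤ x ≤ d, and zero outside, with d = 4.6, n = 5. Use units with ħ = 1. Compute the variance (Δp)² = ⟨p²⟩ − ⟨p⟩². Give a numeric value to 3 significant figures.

11.7

Compute ⟨p⟩ and ⟨p²⟩ separately; (Δp)² = ⟨p²⟩ − ⟨p⟩².
d/dx sin(nπx/d) = (nπ/d)·cos(nπx/d) and d²/dx² sin(nπx/d) = −(nπ/d)²·sin(nπx/d); on 0 ≤ x ≤ d, ∫sin²(nπx/d) dx = d/2 and ∫sin(nπx/d)·cos(nπx/d) dx = 0.
Normalization: ∫|u|² dx = 2.3000.
⟨p⟩ = 0.0000 and ⟨p²⟩ = 11.661.
(Δp)² = 11.661 − (0.0000)² = 11.661.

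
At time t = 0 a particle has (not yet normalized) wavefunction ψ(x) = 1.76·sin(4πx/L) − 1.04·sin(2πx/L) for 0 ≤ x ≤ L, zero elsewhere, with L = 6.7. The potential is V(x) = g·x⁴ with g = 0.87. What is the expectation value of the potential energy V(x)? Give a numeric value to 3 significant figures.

216.

⟨V⟩ = ∫ V(x)·|ψ|² dx / ∫|ψ|² dx.
On 0 ≤ x ≤ L (j ≠ l): ∫sin²(jπx/L) dx = L/2, ∫sin(jπx/L)·sin(lπx/L) dx = 0; diagonal moments ∫x·sin²(jπx/L) dx = L²/4, ∫x²·sin²(jπx/L) dx = L³·(1/6 − 1/(4j²π²)); cross terms ∫x·sin(jπx/L)·sin(lπx/L) dx = 0 for j + l even and −4jlL²/(π²(j² − l²)²) for j + l odd, ∫x²·sin(jπx/L)·sin(lπx/L) dx = (−1)^(j+l)·4jlL³/(π²(j² − l²)²); higher powers the same way via product-to-sum and parts.
State is unnormalized: ∫|ψ|² dx = 14.000, and ∫ψ*·V(x)·ψ dx = 3030.7, so ⟨V⟩ = 3030.7 / 14.000.
⟨V⟩ = 216.47.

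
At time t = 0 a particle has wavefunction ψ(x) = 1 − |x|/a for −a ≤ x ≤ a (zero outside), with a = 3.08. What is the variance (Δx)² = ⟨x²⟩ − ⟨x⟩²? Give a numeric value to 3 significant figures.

Compute ⟨x⟩ and ⟨x²⟩ separately, then (Δx)² = ⟨x²⟩ − ⟨x⟩².
ψ is even, so ∫ over [−a, a] = 2∫₀ᵃ with ψ = 1 − x/a there: ∫₀ᵃ (1 − x/a)² dx = a/3, ∫₀ᵃ x²(1 − x/a)² dx = a³/30, ∫₀ᵃ x⁴(1 − x/a)² dx = a⁵/105.
Normalization: ∫|ψ|² dx = 2.0533.
⟨x⟩ = 0.0000 and ⟨x²⟩ = 0.94864.
(Δx)² = 0.94864 − (0.0000)² = 0.94864.

0.949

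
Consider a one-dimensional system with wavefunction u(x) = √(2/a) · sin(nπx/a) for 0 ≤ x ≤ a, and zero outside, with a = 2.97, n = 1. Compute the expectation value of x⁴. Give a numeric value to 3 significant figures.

⟨x⁴⟩ = ∫ x⁴·|u|² dx (integrals over the domain).
With sin²θ = (1 − cos2θ)/2 on 0 ≤ x ≤ a: ∫sin²(nπx/a) dx = a/2, ∫x·sin²(nπx/a) dx = a²/4, ∫x²·sin²(nπx/a) dx = a³·(1/6 − 1/(4n²π²)); higher powers xᵏ the same way, integrating xᵏ·cos(2nπx/a) by parts.
⟨x⁴⟩ = 8.8762.

8.88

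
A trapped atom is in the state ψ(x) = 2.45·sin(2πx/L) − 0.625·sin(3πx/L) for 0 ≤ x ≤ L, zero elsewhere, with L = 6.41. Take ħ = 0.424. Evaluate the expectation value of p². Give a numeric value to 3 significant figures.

0.186

p² ψ = −ħ² d²ψ/dx²; ⟨p²⟩ = −ħ² ∫ ψ*·ψ'' dx / ∫|ψ|² dx.
d²/dx² sin(jπx/L) = −(jπ/L)²·sin(jπx/L); on 0 ≤ x ≤ L, ∫sin²(jπx/L) dx = L/2 and ∫sin(jπx/L)·sin(lπx/L) dx = 0 for j ≠ l, so only diagonal terms survive in ∫|ψ|² and ∫ψ·ψ″; ∫ψ·ψ′ dx = [ψ²/2] between the walls = 0.
State is unnormalized: ∫|ψ|² dx = 20.490, and ∫ψ*·(−ħ² ψ'') dx = 3.8096, so ⟨p²⟩ = 3.8096 / 20.490.
⟨p²⟩ = 0.18593.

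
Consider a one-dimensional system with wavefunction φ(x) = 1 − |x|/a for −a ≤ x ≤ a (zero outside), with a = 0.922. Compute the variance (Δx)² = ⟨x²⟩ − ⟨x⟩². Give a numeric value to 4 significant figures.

Compute ⟨x⟩ and ⟨x²⟩ separately, then (Δx)² = ⟨x²⟩ − ⟨x⟩².
φ is even, so ∫ over [−a, a] = 2∫₀ᵃ with φ = 1 − x/a there: ∫₀ᵃ (1 − x/a)² dx = a/3, ∫₀ᵃ x²(1 − x/a)² dx = a³/30, ∫₀ᵃ x⁴(1 − x/a)² dx = a⁵/105.
Normalization: ∫|φ|² dx = 0.61467.
⟨x⟩ = 0.0000 and ⟨x²⟩ = 0.085008.
(Δx)² = 0.085008 − (0.0000)² = 0.085008.

0.08501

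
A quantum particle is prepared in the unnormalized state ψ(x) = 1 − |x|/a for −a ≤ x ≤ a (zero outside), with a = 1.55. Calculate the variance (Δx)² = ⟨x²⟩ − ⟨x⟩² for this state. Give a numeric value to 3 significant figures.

0.240

Compute ⟨x⟩ and ⟨x²⟩ separately, then (Δx)² = ⟨x²⟩ − ⟨x⟩².
ψ is even, so ∫ over [−a, a] = 2∫₀ᵃ with ψ = 1 − x/a there: ∫₀ᵃ (1 − x/a)² dx = a/3, ∫₀ᵃ x²(1 − x/a)² dx = a³/30, ∫₀ᵃ x⁴(1 − x/a)² dx = a⁵/105.
Normalization: ∫|ψ|² dx = 1.0333.
⟨x⟩ = 0.0000 and ⟨x²⟩ = 0.24025.
(Δx)² = 0.24025 − (0.0000)² = 0.24025.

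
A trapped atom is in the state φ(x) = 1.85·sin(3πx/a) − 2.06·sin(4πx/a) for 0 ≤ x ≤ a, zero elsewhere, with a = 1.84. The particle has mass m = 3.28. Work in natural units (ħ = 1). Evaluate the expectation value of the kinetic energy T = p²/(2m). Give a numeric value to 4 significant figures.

T = −(ħ²/2m) d²/dx², so ⟨T⟩ = −(ħ²/2m) ∫ φ*·φ'' dx / ∫|φ|² dx; with m = 3.28.
d²/dx² sin(jπx/a) = −(jπ/a)²·sin(jπx/a); on 0 ≤ x ≤ a, ∫sin²(jπx/a) dx = a/2 and ∫sin(jπx/a)·sin(lπx/a) dx = 0 for j ≠ l, so only diagonal terms survive in ∫|φ|² and ∫φ·φ″; ∫φ·φ′ dx = [φ²/2] between the walls = 0.
State is unnormalized: ∫|φ|² dx = 7.0528, and ∫φ*·(−ħ²/2m · φ'') dx = 40.352, so ⟨T⟩ = 40.352 / 7.0528.
⟨T⟩ = 5.7214.

5.721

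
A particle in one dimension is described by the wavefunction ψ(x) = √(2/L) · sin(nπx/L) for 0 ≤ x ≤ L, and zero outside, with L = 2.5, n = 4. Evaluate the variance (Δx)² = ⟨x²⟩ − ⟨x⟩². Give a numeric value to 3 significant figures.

Compute ⟨x⟩ and ⟨x²⟩ separately, then (Δx)² = ⟨x²⟩ − ⟨x⟩².
With sin²θ = (1 − cos2θ)/2 on 0 ≤ x ≤ L: ∫sin²(nπx/L) dx = L/2, ∫x·sin²(nπx/L) dx = L²/4, ∫x²·sin²(nπx/L) dx = L³·(1/6 − 1/(4n²π²)); higher powers xᵏ the same way, integrating xᵏ·cos(2nπx/L) by parts.
⟨x⟩ = 1.2500 and ⟨x²⟩ = 2.0635.
(Δx)² = 2.0635 − (1.2500)² = 0.50104.

0.501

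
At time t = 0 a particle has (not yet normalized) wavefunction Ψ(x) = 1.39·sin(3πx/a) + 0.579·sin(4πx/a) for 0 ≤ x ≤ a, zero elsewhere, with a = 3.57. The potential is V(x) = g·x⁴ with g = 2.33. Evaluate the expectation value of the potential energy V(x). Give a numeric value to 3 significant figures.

⟨V⟩ = ∫ V(x)·|Ψ|² dx / ∫|Ψ|² dx.
On 0 ≤ x ≤ a (j ≠ l): ∫sin²(jπx/a) dx = a/2, ∫sin(jπx/a)·sin(lπx/a) dx = 0; diagonal moments ∫x·sin²(jπx/a) dx = a²/4, ∫x²·sin²(jπx/a) dx = a³·(1/6 − 1/(4j²π²)); cross terms ∫x·sin(jπx/a)·sin(lπx/a) dx = 0 for j + l even and −4jla²/(π²(j² − l²)²) for j + l odd, ∫x²·sin(jπx/a)·sin(lπx/a) dx = (−1)^(j+l)·4jla³/(π²(j² − l²)²); higher powers the same way via product-to-sum and parts.
State is unnormalized: ∫|Ψ|² dx = 4.0472, and ∫Ψ*·V(x)·Ψ dx = 126.57, so ⟨V⟩ = 126.57 / 4.0472.
⟨V⟩ = 31.274.

31.3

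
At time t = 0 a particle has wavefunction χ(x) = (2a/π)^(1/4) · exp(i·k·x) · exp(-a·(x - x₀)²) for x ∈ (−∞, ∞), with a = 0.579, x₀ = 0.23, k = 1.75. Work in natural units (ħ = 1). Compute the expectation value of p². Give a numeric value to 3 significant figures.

p² χ = −ħ² d²χ/dx²; ⟨p²⟩ = −ħ² ∫ χ*·χ'' dx.
Gaussian moments (u = x − x₀): ∫u^(2j)·e^(−2au²) du = (2j−1)!!/(4a)^j · √(π/(2a)), odd powers integrate to 0; here √(π/(2a)) = 1.6471. Derivatives: χ′ = (ik − 2au)·χ, χ″ = ((ik − 2au)² − 2a)·χ; the odd-in-u pieces drop out.
⟨p²⟩ = 3.6415.

3.64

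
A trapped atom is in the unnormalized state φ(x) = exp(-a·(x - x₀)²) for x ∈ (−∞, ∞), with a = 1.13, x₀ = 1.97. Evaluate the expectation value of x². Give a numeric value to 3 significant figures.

⟨x²⟩ = ∫ x²·|φ|² dx / ∫|φ|² dx (integrals over the domain).
Gaussian moments (u = x − x₀): ∫u^(2j)·e^(−2au²) du = (2j−1)!!/(4a)^j · √(π/(2a)), odd powers integrate to 0; here √(π/(2a)) = 1.1790.
State is unnormalized: ∫|φ|² dx = 1.1790, and ∫φ*·x²·φ dx = 4.8365, so ⟨x²⟩ = 4.8365 / 1.1790.
⟨x²⟩ = 4.1021.

4.10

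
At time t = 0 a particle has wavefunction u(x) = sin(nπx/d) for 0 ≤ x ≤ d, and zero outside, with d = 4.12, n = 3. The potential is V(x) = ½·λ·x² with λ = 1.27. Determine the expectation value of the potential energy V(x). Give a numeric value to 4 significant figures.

3.532

⟨V⟩ = ∫ V(x)·|u|² dx / ∫|u|² dx.
With sin²θ = (1 − cos2θ)/2 on 0 ≤ x ≤ d: ∫sin²(nπx/d) dx = d/2, ∫x·sin²(nπx/d) dx = d²/4, ∫x²·sin²(nπx/d) dx = d³·(1/6 − 1/(4n²π²)); higher powers xᵏ the same way, integrating xᵏ·cos(2nπx/d) by parts.
State is unnormalized: ∫|u|² dx = 2.0600, and ∫u*·V(x)·u dx = 7.2764, so ⟨V⟩ = 7.2764 / 2.0600.
⟨V⟩ = 3.5322.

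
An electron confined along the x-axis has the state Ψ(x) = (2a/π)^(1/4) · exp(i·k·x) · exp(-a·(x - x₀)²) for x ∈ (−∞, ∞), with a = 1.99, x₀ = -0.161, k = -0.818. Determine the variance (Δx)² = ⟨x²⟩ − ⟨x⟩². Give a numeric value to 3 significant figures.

Compute ⟨x⟩ and ⟨x²⟩ separately, then (Δx)² = ⟨x²⟩ − ⟨x⟩².
Gaussian moments (u = x − x₀): ∫u^(2j)·e^(−2au²) du = (2j−1)!!/(4a)^j · √(π/(2a)), odd powers integrate to 0; here √(π/(2a)) = 0.88845.
⟨x⟩ = -0.16100 and ⟨x²⟩ = 0.15155.
(Δx)² = 0.15155 − (-0.16100)² = 0.12563.

0.126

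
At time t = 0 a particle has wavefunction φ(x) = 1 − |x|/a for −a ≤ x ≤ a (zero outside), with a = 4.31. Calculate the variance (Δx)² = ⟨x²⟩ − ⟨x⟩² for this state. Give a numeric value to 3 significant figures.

Compute ⟨x⟩ and ⟨x²⟩ separately, then (Δx)² = ⟨x²⟩ − ⟨x⟩².
φ is even, so ∫ over [−a, a] = 2∫₀ᵃ with φ = 1 − x/a there: ∫₀ᵃ (1 − x/a)² dx = a/3, ∫₀ᵃ x²(1 − x/a)² dx = a³/30, ∫₀ᵃ x⁴(1 − x/a)² dx = a⁵/105.
Normalization: ∫|φ|² dx = 2.8733.
⟨x⟩ = 0.0000 and ⟨x²⟩ = 1.8576.
(Δx)² = 1.8576 − (0.0000)² = 1.8576.

1.86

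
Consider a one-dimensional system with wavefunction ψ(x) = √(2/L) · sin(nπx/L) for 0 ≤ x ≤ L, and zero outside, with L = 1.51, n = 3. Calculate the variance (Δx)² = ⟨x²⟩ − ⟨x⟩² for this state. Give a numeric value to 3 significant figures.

Compute ⟨x⟩ and ⟨x²⟩ separately, then (Δx)² = ⟨x²⟩ − ⟨x⟩².
With sin²θ = (1 − cos2θ)/2 on 0 ≤ x ≤ L: ∫sin²(nπx/L) dx = L/2, ∫x·sin²(nπx/L) dx = L²/4, ∫x²·sin²(nπx/L) dx = L³·(1/6 − 1/(4n²π²)); higher powers xᵏ the same way, integrating xᵏ·cos(2nπx/L) by parts.
⟨x⟩ = 0.75500 and ⟨x²⟩ = 0.74720.
(Δx)² = 0.74720 − (0.75500)² = 0.17717.

0.177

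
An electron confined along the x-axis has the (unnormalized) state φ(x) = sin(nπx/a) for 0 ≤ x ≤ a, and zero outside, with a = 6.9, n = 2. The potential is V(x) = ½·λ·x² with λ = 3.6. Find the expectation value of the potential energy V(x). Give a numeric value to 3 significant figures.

27.5

⟨V⟩ = ∫ V(x)·|φ|² dx / ∫|φ|² dx.
With sin²θ = (1 − cos2θ)/2 on 0 ≤ x ≤ a: ∫sin²(nπx/a) dx = a/2, ∫x·sin²(nπx/a) dx = a²/4, ∫x²·sin²(nπx/a) dx = a³·(1/6 − 1/(4n²π²)); higher powers xᵏ the same way, integrating xᵏ·cos(2nπx/a) by parts.
State is unnormalized: ∫|φ|² dx = 3.4500, and ∫φ*·V(x)·φ dx = 94.808, so ⟨V⟩ = 94.808 / 3.4500.
⟨V⟩ = 27.481.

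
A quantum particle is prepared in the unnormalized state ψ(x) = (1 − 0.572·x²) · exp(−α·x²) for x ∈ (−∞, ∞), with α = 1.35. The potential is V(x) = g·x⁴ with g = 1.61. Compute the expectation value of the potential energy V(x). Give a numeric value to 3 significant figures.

0.0672

⟨V⟩ = ∫ V(x)·|ψ|² dx / ∫|ψ|² dx.
Expand each integrand as polynomial × e^(−2αx²) and use ∫x^(2j)·e^(−2αx²) dx = (2j−1)!!/(4α)^j · √(π/(2α)), odd powers → 0; here √(π/(2α)) = 1.0787.
State is unnormalized: ∫|ψ|² dx = 0.88647, and ∫ψ*·V(x)·ψ dx = 0.059578, so ⟨V⟩ = 0.059578 / 0.88647.
⟨V⟩ = 0.067208.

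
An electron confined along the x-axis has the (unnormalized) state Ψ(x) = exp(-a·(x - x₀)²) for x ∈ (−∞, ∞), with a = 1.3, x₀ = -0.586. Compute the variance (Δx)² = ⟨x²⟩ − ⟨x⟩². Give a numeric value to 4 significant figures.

Compute ⟨x⟩ and ⟨x²⟩ separately, then (Δx)² = ⟨x²⟩ − ⟨x⟩².
Gaussian moments (u = x − x₀): ∫u^(2j)·e^(−2au²) du = (2j−1)!!/(4a)^j · √(π/(2a)), odd powers integrate to 0; here √(π/(2a)) = 1.0992.
Normalization: ∫|Ψ|² dx = 1.0992.
⟨x⟩ = -0.58600 and ⟨x²⟩ = 0.53570.
(Δx)² = 0.53570 − (-0.58600)² = 0.19231.

0.1923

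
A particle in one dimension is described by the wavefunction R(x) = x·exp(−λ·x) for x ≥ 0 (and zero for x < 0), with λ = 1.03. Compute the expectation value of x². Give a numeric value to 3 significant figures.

2.83

⟨x²⟩ = ∫ x²·|R|² dx / ∫|R|² dx (integrals over the domain).
Every integrand reduces to terms xʲ·e^(−2λx) on [0, ∞); use ∫₀^∞ xʲ·e^(−2λx) dx = j!/(2λ)^(j+1).
State is unnormalized: ∫|R|² dx = 0.22879, and ∫R*·x²·R dx = 0.64696, so ⟨x²⟩ = 0.64696 / 0.22879.
⟨x²⟩ = 2.8278.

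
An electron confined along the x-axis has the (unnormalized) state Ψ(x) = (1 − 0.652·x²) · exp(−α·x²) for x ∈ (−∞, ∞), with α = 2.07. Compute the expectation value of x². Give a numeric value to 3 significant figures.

⟨x²⟩ = ∫ x²·|Ψ|² dx / ∫|Ψ|² dx (integrals over the domain).
Expand each integrand as polynomial × e^(−2αx²) and use ∫x^(2j)·e^(−2αx²) dx = (2j−1)!!/(4α)^j · √(π/(2α)), odd powers → 0; here √(π/(2α)) = 0.87111.
State is unnormalized: ∫|Ψ|² dx = 0.75013, and ∫Ψ*·x²·Ψ dx = 0.065286, so ⟨x²⟩ = 0.065286 / 0.75013.
⟨x²⟩ = 0.087033.

0.0870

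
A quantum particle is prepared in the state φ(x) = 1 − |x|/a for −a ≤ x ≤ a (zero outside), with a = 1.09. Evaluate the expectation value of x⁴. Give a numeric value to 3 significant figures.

0.0403

⟨x⁴⟩ = ∫ x⁴·|φ|² dx / ∫|φ|² dx (integrals over the domain).
φ is even, so ∫ over [−a, a] = 2∫₀ᵃ with φ = 1 − x/a there: ∫₀ᵃ (1 − x/a)² dx = a/3, ∫₀ᵃ x²(1 − x/a)² dx = a³/30, ∫₀ᵃ x⁴(1 − x/a)² dx = a⁵/105.
State is unnormalized: ∫|φ|² dx = 0.72667, and ∫φ*·x⁴·φ dx = 0.029307, so ⟨x⁴⟩ = 0.029307 / 0.72667.
⟨x⁴⟩ = 0.040331.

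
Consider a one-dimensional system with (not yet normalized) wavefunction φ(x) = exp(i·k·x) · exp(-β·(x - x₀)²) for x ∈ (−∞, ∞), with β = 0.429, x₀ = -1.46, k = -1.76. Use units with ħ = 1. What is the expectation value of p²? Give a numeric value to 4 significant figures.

3.527

p² φ = −ħ² d²φ/dx²; ⟨p²⟩ = −ħ² ∫ φ*·φ'' dx / ∫|φ|² dx.
Gaussian moments (u = x − x₀): ∫u^(2j)·e^(−2βu²) du = (2j−1)!!/(4β)^j · √(π/(2β)), odd powers integrate to 0; here √(π/(2β)) = 1.9135. Derivatives: φ′ = (ik − 2βu)·φ, φ″ = ((ik − 2βu)² − 2β)·φ; the odd-in-u pieces drop out.
State is unnormalized: ∫|φ|² dx = 1.9135, and ∫φ*·(−ħ² φ'') dx = 6.7482, so ⟨p²⟩ = 6.7482 / 1.9135.
⟨p²⟩ = 3.5266.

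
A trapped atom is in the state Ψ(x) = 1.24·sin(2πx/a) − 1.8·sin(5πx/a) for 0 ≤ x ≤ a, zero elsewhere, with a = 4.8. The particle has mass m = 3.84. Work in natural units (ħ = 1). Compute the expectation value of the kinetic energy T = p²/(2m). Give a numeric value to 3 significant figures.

T = −(ħ²/2m) d²/dx², so ⟨T⟩ = −(ħ²/2m) ∫ Ψ*·Ψ'' dx / ∫|Ψ|² dx; with m = 3.84.
d²/dx² sin(jπx/a) = −(jπ/a)²·sin(jπx/a); on 0 ≤ x ≤ a, ∫sin²(jπx/a) dx = a/2 and ∫sin(jπx/a)·sin(lπx/a) dx = 0 for j ≠ l, so only diagonal terms survive in ∫|Ψ|² and ∫Ψ·Ψ″; ∫Ψ·Ψ′ dx = [Ψ²/2] between the walls = 0.
State is unnormalized: ∫|Ψ|² dx = 11.466, and ∫Ψ*·(−ħ²/2m · Ψ'') dx = 11.666, so ⟨T⟩ = 11.666 / 11.466.
⟨T⟩ = 1.0175.

1.02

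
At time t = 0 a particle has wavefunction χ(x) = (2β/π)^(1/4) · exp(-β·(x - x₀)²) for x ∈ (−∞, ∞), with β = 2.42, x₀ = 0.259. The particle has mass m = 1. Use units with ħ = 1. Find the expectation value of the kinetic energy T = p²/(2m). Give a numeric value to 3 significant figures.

T = −(ħ²/2m) d²/dx², so ⟨T⟩ = −(ħ²/2m) ∫ χ*·χ'' dx; with m = 1.
Gaussian moments (u = x − x₀): ∫u^(2j)·e^(−2βu²) du = (2j−1)!!/(4β)^j · √(π/(2β)), odd powers integrate to 0; here √(π/(2β)) = 0.80566. Derivatives: d/dx e^(−βu²) = −2βu·e^(−βu²), d²/dx² e^(−βu²) = (4β²u² − 2β)·e^(−βu²).
⟨T⟩ = 1.2100.

1.21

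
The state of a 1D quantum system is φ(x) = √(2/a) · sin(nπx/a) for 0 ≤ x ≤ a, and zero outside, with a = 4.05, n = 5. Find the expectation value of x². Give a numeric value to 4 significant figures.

5.434

⟨x²⟩ = ∫ x²·|φ|² dx (integrals over the domain).
With sin²θ = (1 − cos2θ)/2 on 0 ≤ x ≤ a: ∫sin²(nπx/a) dx = a/2, ∫x·sin²(nπx/a) dx = a²/4, ∫x²·sin²(nπx/a) dx = a³·(1/6 − 1/(4n²π²)); higher powers xᵏ the same way, integrating xᵏ·cos(2nπx/a) by parts.
⟨x²⟩ = 5.4343.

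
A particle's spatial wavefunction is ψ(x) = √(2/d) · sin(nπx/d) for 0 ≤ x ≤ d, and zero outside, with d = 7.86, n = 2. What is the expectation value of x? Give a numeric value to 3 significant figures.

3.93

⟨x⟩ = ∫ x·|ψ|² dx (integrals over the domain).
With sin²θ = (1 − cos2θ)/2 on 0 ≤ x ≤ d: ∫sin²(nπx/d) dx = d/2, ∫x·sin²(nπx/d) dx = d²/4, ∫x²·sin²(nπx/d) dx = d³·(1/6 − 1/(4n²π²)); higher powers xᵏ the same way, integrating xᵏ·cos(2nπx/d) by parts.
⟨x⟩ = 3.9300.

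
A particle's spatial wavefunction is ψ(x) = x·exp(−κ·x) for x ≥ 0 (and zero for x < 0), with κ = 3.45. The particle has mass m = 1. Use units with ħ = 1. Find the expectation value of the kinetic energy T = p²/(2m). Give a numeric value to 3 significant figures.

T = −(ħ²/2m) d²/dx², so ⟨T⟩ = −(ħ²/2m) ∫ ψ*·ψ'' dx / ∫|ψ|² dx; with m = 1.
Differentiate x·exp(−κ·x) with the product rule; every integrand then reduces to terms xʲ·e^(−2κx) on [0, ∞), with ∫₀^∞ xʲ·e^(−2κx) dx = j!/(2κ)^(j+1).
State is unnormalized: ∫|ψ|² dx = 0.0060881, and ∫ψ*·(−ħ²/2m · ψ'') dx = 0.036232, so ⟨T⟩ = 0.036232 / 0.0060881.
⟨T⟩ = 5.9513.

5.95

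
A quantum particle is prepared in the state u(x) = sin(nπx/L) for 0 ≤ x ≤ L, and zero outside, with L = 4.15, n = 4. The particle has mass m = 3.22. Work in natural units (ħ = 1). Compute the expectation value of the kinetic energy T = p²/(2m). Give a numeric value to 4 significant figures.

T = −(ħ²/2m) d²/dx², so ⟨T⟩ = −(ħ²/2m) ∫ u*·u'' dx / ∫|u|² dx; with m = 3.22.
d/dx sin(nπx/L) = (nπ/L)·cos(nπx/L) and d²/dx² sin(nπx/L) = −(nπ/L)²·sin(nπx/L); on 0 ≤ x ≤ L, ∫sin²(nπx/L) dx = L/2 and ∫sin(nπx/L)·cos(nπx/L) dx = 0.
State is unnormalized: ∫|u|² dx = 2.0750, and ∫u*·(−ħ²/2m · u'') dx = 2.9543, so ⟨T⟩ = 2.9543 / 2.0750.
⟨T⟩ = 1.4238.

1.424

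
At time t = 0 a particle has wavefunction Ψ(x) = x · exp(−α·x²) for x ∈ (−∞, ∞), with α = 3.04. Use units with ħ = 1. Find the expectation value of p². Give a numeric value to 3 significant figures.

9.12

p² Ψ = −ħ² d²Ψ/dx²; ⟨p²⟩ = −ħ² ∫ Ψ*·Ψ'' dx / ∫|Ψ|² dx.
Expand each integrand as polynomial × e^(−2αx²) and use ∫x^(2j)·e^(−2αx²) dx = (2j−1)!!/(4α)^j · √(π/(2α)), odd powers → 0; here √(π/(2α)) = 0.71882. Differentiate with the product rule, d/dx e^(−αx²) = −2αx·e^(−αx²).
State is unnormalized: ∫|Ψ|² dx = 0.059114, and ∫Ψ*·(−ħ² Ψ'') dx = 0.53912, so ⟨p²⟩ = 0.53912 / 0.059114.
⟨p²⟩ = 9.1200.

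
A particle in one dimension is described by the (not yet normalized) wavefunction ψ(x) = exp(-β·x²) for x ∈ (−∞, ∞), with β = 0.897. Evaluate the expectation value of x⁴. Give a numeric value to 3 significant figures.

0.233

⟨x⁴⟩ = ∫ x⁴·|ψ|² dx / ∫|ψ|² dx (integrals over the domain).
Gaussian moments: ∫x^(2j)·e^(−2βx²) dx = (2j−1)!!/(4β)^j · √(π/(2β)), odd powers integrate to 0; here √(π/(2β)) = 1.3233.
State is unnormalized: ∫|ψ|² dx = 1.3233, and ∫ψ*·x⁴·ψ dx = 0.30838, so ⟨x⁴⟩ = 0.30838 / 1.3233.
⟨x⁴⟩ = 0.23303.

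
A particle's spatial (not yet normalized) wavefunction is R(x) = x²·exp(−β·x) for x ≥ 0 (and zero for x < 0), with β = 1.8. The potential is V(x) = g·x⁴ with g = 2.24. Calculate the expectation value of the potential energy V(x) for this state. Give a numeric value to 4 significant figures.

⟨V⟩ = ∫ V(x)·|R|² dx / ∫|R|² dx.
Every integrand reduces to terms xʲ·e^(−2βx) on [0, ∞); use ∫₀^∞ xʲ·e^(−2βx) dx = j!/(2β)^(j+1).
State is unnormalized: ∫|R|² dx = 0.039692, and ∫R*·V(x)·R dx = 0.88930, so ⟨V⟩ = 0.88930 / 0.039692.
⟨V⟩ = 22.405.

22.41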